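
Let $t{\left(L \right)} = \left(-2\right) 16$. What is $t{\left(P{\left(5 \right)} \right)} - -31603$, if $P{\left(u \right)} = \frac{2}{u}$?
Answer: $31571$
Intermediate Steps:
$t{\left(L \right)} = -32$
$t{\left(P{\left(5 \right)} \right)} - -31603 = -32 - -31603 = -32 + 31603 = 31571$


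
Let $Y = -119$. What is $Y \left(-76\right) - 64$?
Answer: $8980$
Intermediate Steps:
$Y \left(-76\right) - 64 = \left(-119\right) \left(-76\right) - 64 = 9044 - 64 = 8980$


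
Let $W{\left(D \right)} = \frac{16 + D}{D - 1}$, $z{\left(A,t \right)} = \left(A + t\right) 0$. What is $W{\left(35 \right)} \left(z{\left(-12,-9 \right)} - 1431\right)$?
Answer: $- \frac{4293}{2} \approx -2146.5$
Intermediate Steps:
$z{\left(A,t \right)} = 0$
$W{\left(D \right)} = \frac{16 + D}{-1 + D}$
$W{\left(35 \right)} \left(z{\left(-12,-9 \right)} - 1431\right) = \frac{16 + 35}{-1 + 35} \left(0 - 1431\right) = \frac{1}{34} \cdot 51 \left(-1431\right) = \frac{3}{2} \left(-1431\right) = - \frac{4293}{2}$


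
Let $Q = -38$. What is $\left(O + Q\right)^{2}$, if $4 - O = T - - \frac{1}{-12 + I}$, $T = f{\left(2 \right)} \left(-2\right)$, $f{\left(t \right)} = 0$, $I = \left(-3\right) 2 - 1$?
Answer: $\frac{416025}{361} \approx 1152.4$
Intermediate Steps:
$I = -7$ ($I = -6 - 1 = -7$)
$T = 0$ ($T = 0 \left(-2\right) = 0$)
$O = \frac{77}{19}$ ($O = 4 - \left(0 - - \frac{1}{-12 - 7}\right) = 4 - \left(0 - - \frac{1}{-19}\right) = 4 - \left(0 - \left(-1\right) \left(- \frac{1}{19}\right)\right) = 4 - \left(0 - \frac{1}{19}\right) = 4 - - \frac{1}{19} = 4 + \frac{1}{19} = \frac{77}{19} \approx 4.0526$)
$\left(O + Q\right)^{2} = \left(\frac{77}{19} - 38\right)^{2} = \left(- \frac{645}{19}\right)^{2} = \frac{416025}{361}$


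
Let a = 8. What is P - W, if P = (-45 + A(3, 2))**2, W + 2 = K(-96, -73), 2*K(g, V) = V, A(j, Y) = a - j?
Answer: 3277/2 ≈ 1638.5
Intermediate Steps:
A(j, Y) = 8 - j
K(g, V) = V/2
W = -77/2 (W = -2 + (1/2)*(-73) = -2 - 73/2 = -77/2 ≈ -38.500)
P = 1600 (P = (-45 + (8 - 1*3))**2 = (-45 + (8 - 3))**2 = (-45 + 5)**2 = (-40)**2 = 1600)
P - W = 1600 - 1*(-77/2) = 1600 + 77/2 = 3277/2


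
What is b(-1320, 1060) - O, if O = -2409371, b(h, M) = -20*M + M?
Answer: 2389231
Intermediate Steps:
b(h, M) = -19*M
b(-1320, 1060) - O = -19*1060 - 1*(-2409371) = -20140 + 2409371 = 2389231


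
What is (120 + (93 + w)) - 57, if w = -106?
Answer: 50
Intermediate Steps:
(120 + (93 + w)) - 57 = (120 + (93 - 106)) - 57 = (120 - 13) - 57 = 107 - 57 = 50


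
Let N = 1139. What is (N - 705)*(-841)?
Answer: -364994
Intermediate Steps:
(N - 705)*(-841) = (1139 - 705)*(-841) = 434*(-841) = -364994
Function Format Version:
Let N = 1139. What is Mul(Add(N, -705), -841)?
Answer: -364994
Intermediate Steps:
Mul(Add(N, -705), -841) = Mul(Add(1139, -705), -841) = Mul(434, -841) = -364994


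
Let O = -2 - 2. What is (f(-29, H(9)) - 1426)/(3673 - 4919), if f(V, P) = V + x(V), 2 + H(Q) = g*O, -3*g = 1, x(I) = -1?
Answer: 104/89 ≈ 1.1685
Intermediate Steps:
O = -4
g = -⅓ (g = -⅓*1 = -⅓ ≈ -0.33333)
H(Q) = -⅔ (H(Q) = -2 - ⅓*(-4) = -2 + 4/3 = -⅔)
f(V, P) = -1 + V (f(V, P) = V - 1 = -1 + V)
(f(-29, H(9)) - 1426)/(3673 - 4919) = ((-1 - 29) - 1426)/(3673 - 4919) = (-30 - 1426)/(-1246) = -1456*(-1/1246) = 104/89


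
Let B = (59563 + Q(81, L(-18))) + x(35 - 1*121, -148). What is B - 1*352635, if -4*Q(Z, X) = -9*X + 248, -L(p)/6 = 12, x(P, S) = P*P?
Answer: -285900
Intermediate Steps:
x(P, S) = P**2
L(p) = -72 (L(p) = -6*12 = -72)
Q(Z, X) = -62 + 9*X/4 (Q(Z, X) = -(-9*X + 248)/4 = -(248 - 9*X)/4 = -62 + 9*X/4)
B = 66735 (B = (59563 + (-62 + (9/4)*(-72))) + (35 - 1*121)**2 = (59563 + (-62 - 162)) + (35 - 121)**2 = (59563 - 224) + (-86)**2 = 59339 + 7396 = 66735)
B - 1*352635 = 66735 - 1*352635 = 66735 - 352635 = -285900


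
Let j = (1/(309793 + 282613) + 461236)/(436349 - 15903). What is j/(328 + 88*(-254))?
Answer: -273238973817/5485621921265824 ≈ -4.9810e-5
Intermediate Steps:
j = 273238973817/249074733076 (j = (1/592406 + 461236)/420446 = (1/592406 + 461236)*(1/420446) = (273238973817/592406)*(1/420446) = 273238973817/249074733076 ≈ 1.0970)
j/(328 + 88*(-254)) = 273238973817/(249074733076*(328 + 88*(-254))) = 273238973817/(249074733076*(328 - 22352)) = (273238973817/249074733076)/(-22024) = (273238973817/249074733076)*(-1/22024) = -273238973817/5485621921265824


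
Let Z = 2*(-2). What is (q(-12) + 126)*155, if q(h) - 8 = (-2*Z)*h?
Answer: 5890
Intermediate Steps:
Z = -4
q(h) = 8 + 8*h (q(h) = 8 + (-2*(-4))*h = 8 + 8*h)
(q(-12) + 126)*155 = ((8 + 8*(-12)) + 126)*155 = ((8 - 96) + 126)*155 = (-88 + 126)*155 = 38*155 = 5890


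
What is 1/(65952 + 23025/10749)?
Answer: 3583/236313691 ≈ 1.5162e-5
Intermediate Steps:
1/(65952 + 23025/10749) = 1/(65952 + 23025*(1/10749)) = 1/(65952 + 7675/3583) = 1/(236313691/3583) = 3583/236313691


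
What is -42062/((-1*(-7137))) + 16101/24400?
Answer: -14940983/2854800 ≈ -5.2336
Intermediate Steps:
-42062/((-1*(-7137))) + 16101/24400 = -42062/7137 + 16101*(1/24400) = -42062*1/7137 + 16101/24400 = -42062/7137 + 16101/24400 = -14940983/2854800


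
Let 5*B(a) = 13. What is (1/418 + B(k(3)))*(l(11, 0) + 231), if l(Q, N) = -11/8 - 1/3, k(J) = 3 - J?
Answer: 9976939/16720 ≈ 596.71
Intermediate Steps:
B(a) = 13/5 (B(a) = (1/5)*13 = 13/5)
l(Q, N) = -41/24 (l(Q, N) = -11*1/8 - 1*1/3 = -11/8 - 1/3 = -41/24)
(1/418 + B(k(3)))*(l(11, 0) + 231) = (1/418 + 13/5)*(-41/24 + 231) = (1/418 + 13/5)*(5503/24) = (5439/2090)*(5503/24) = 9976939/16720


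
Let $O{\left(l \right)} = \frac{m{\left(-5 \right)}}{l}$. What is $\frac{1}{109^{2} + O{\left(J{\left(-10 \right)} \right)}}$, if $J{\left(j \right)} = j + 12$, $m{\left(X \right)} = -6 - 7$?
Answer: $\frac{2}{23749} \approx 8.4214 \cdot 10^{-5}$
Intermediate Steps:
$m{\left(X \right)} = -13$
$J{\left(j \right)} = 12 + j$
$O{\left(l \right)} = - \frac{13}{l}$
$\frac{1}{109^{2} + O{\left(J{\left(-10 \right)} \right)}} = \frac{1}{109^{2} - \frac{13}{12 - 10}} = \frac{1}{11881 - \frac{13}{2}} = \frac{1}{\frac{23749}{2}} = \frac{2}{23749}$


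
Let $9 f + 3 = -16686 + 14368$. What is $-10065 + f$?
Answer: $- \frac{92906}{9} \approx -10323.0$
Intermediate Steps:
$f = - \frac{2321}{9}$ ($f = - \frac{1}{3} + \frac{-16686 + 14368}{9} = - \frac{1}{3} + \frac{1}{9} \left(-2318\right) = - \frac{1}{3} - \frac{2318}{9} = - \frac{2321}{9} \approx -257.89$)
$-10065 + f = -10065 - \frac{2321}{9} = - \frac{92906}{9}$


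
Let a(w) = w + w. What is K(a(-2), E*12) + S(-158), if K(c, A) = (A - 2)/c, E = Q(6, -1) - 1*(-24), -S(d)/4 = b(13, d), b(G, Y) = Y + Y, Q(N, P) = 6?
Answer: 2349/2 ≈ 1174.5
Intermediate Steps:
b(G, Y) = 2*Y
a(w) = 2*w
S(d) = -8*d
E = 30 (E = 6 - 1*(-24) = 6 + 24 = 30)
K(c, A) = (-2 + A)/c
K(a(-2), E*12) + S(-158) = (-2 + 30*12)/((2*(-2))) - 8*(-158) = (-2 + 360)/(-4) + 1264 = -1/4*358 + 1264 = -179/2 + 1264 = 2349/2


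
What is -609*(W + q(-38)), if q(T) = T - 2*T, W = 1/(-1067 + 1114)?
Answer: -1088283/47 ≈ -23155.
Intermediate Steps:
W = 1/47 ≈ 0.021277
q(T) = -T
-609*(W + q(-38)) = -609*(1/47 - 1*(-38)) = -609*(1/47 + 38) = -609*1787/47 = -1088283/47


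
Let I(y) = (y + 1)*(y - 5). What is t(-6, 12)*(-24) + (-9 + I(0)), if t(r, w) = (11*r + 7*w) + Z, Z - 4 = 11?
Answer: -806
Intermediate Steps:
Z = 15 (Z = 4 + 11 = 15)
I(y) = (1 + y)*(-5 + y)
t(r, w) = 15 + 7*w + 11*r (t(r, w) = (11*r + 7*w) + 15 = (7*w + 11*r) + 15 = 15 + 7*w + 11*r)
t(-6, 12)*(-24) + (-9 + I(0)) = (15 + 7*12 + 11*(-6))*(-24) + (-9 + (-5 + 0**2 - 4*0)) = (15 + 84 - 66)*(-24) + (-9 + (-5 + 0 + 0)) = 33*(-24) + (-9 - 5) = -792 - 14 = -806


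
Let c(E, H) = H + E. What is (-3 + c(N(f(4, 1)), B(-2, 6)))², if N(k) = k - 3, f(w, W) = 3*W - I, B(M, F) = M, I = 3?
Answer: 64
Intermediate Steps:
f(w, W) = -3 + 3*W (f(w, W) = 3*W - 1*3 = 3*W - 3 = -3 + 3*W)
N(k) = -3 + k
c(E, H) = E + H
(-3 + c(N(f(4, 1)), B(-2, 6)))² = (-3 + ((-3 + (-3 + 3*1)) - 2))² = (-3 + ((-3 + (-3 + 3)) - 2))² = (-3 + ((-3 + 0) - 2))² = (-3 + (-3 - 2))² = (-3 - 5)² = (-8)² = 64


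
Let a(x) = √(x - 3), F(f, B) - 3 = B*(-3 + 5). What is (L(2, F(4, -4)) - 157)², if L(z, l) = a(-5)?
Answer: 24641 - 628*I*√2 ≈ 24641.0 - 888.13*I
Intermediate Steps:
F(f, B) = 3 + 2*B (F(f, B) = 3 + B*(-3 + 5) = 3 + B*2 = 3 + 2*B)
a(x) = √(-3 + x)
L(z, l) = 2*I*√2 (L(z, l) = √(-3 - 5) = √(-8) = 2*I*√2)
(L(2, F(4, -4)) - 157)² = (2*I*√2 - 157)² = (-157 + 2*I*√2)²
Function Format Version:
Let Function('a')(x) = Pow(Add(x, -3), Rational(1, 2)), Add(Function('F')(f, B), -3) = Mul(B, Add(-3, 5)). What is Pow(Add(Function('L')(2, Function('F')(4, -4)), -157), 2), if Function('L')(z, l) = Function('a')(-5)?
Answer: Add(24641, Mul(-628, I, Pow(2, Rational(1, 2)))) ≈ Add(24641., Mul(-888.13, I))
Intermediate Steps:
Function('F')(f, B) = Add(3, Mul(2, B)) (Function('F')(f, B) = Add(3, Mul(B, Add(-3, 5))) = Add(3, Mul(B, 2)) = Add(3, Mul(2, B)))
Function('a')(x) = Pow(Add(-3, x), Rational(1, 2))
Function('L')(z, l) = Mul(2, I, Pow(2, Rational(1, 2))) (Function('L')(z, l) = Pow(Add(-3, -5), Rational(1, 2)) = Pow(-8, Rational(1, 2)) = Mul(2, I, Pow(2, Rational(1, 2))))
Pow(Add(Function('L')(2, Function('F')(4, -4)), -157), 2) = Pow(Add(Mul(2, I, Pow(2, Rational(1, 2))), -157), 2) = Pow(Add(-157, Mul(2, I, Pow(2, Rational(1, 2)))), 2)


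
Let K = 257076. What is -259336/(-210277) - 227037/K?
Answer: 6309467429/18019056684 ≈ 0.35016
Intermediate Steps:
-259336/(-210277) - 227037/K = -259336/(-210277) - 227037/257076 = -259336*(-1/210277) - 227037*1/257076 = 259336/210277 - 75679/85692 = 6309467429/18019056684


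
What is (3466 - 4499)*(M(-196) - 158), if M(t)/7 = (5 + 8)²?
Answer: -1058825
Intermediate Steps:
M(t) = 1183 (M(t) = 7*(5 + 8)² = 7*13² = 7*169 = 1183)
(3466 - 4499)*(M(-196) - 158) = (3466 - 4499)*(1183 - 158) = -1033*1025 = -1058825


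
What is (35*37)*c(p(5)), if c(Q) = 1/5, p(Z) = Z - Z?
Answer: 259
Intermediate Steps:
p(Z) = 0
c(Q) = ⅕ (c(Q) = 1*(⅕) = ⅕)
(35*37)*c(p(5)) = (35*37)*(⅕) = 1295*(⅕) = 259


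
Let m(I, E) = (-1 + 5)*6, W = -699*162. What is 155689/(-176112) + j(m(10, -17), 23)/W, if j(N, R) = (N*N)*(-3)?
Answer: -35649361/41034096 ≈ -0.86877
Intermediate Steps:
W = -113238
m(I, E) = 24 (m(I, E) = 4*6 = 24)
j(N, R) = -3*N² (j(N, R) = N²*(-3) = -3*N²)
155689/(-176112) + j(m(10, -17), 23)/W = 155689/(-176112) - 3*24²/(-113238) = 155689*(-1/176112) - 3*576*(-1/113238) = -155689/176112 - 1728*(-1/113238) = -155689/176112 + 32/2097 = -35649361/41034096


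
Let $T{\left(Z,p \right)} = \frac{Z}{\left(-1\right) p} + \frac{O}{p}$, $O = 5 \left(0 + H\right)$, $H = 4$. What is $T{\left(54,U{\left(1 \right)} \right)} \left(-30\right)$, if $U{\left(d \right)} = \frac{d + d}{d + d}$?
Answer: $1020$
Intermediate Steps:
$U{\left(d \right)} = 1$ ($U{\left(d \right)} = \frac{2 d}{2 d} = 2 d \frac{1}{2 d} = 1$)
$O = 20$ ($O = 5 \left(0 + 4\right) = 5 \cdot 4 = 20$)
$T{\left(Z,p \right)} = \frac{20}{p} - \frac{Z}{p}$ ($T{\left(Z,p \right)} = \frac{Z}{\left(-1\right) p} + \frac{20}{p} = Z \left(- \frac{1}{p}\right) + \frac{20}{p} = - \frac{Z}{p} + \frac{20}{p} = \frac{20}{p} - \frac{Z}{p}$)
$T{\left(54,U{\left(1 \right)} \right)} \left(-30\right) = \frac{20 - 54}{1} \left(-30\right) = 1 \left(20 - 54\right) \left(-30\right) = 1 \left(-34\right) \left(-30\right) = \left(-34\right) \left(-30\right) = 1020$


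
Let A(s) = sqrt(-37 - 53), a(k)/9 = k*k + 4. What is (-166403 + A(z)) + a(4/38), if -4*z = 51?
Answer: -60058451/361 + 3*I*sqrt(10) ≈ -1.6637e+5 + 9.4868*I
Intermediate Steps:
z = -51/4 (z = -1/4*51 = -51/4 ≈ -12.750)
a(k) = 36 + 9*k**2 (a(k) = 9*(k*k + 4) = 9*(k**2 + 4) = 9*(4 + k**2) = 36 + 9*k**2)
A(s) = 3*I*sqrt(10) (A(s) = sqrt(-90) = 3*I*sqrt(10))
(-166403 + A(z)) + a(4/38) = (-166403 + 3*I*sqrt(10)) + (36 + 9*(4/38)**2) = (-166403 + 3*I*sqrt(10)) + (36 + 9*(4*(1/38))**2) = (-166403 + 3*I*sqrt(10)) + (36 + 9*(2/19)**2) = (-166403 + 3*I*sqrt(10)) + (36 + 9*(4/361)) = (-166403 + 3*I*sqrt(10)) + (36 + 36/361) = (-166403 + 3*I*sqrt(10)) + 13032/361 = -60058451/361 + 3*I*sqrt(10)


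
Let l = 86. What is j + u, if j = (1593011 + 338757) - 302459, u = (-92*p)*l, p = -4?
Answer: 1660957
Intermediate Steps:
u = 31648 (u = -92*(-4)*86 = 368*86 = 31648)
j = 1629309 (j = 1931768 - 302459 = 1629309)
j + u = 1629309 + 31648 = 1660957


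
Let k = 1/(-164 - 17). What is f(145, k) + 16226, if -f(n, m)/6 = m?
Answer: 2936912/181 ≈ 16226.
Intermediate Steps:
k = -1/181 (k = 1/(-181) = -1/181 ≈ -0.0055249)
f(n, m) = -6*m
f(145, k) + 16226 = -6*(-1/181) + 16226 = 6/181 + 16226 = 2936912/181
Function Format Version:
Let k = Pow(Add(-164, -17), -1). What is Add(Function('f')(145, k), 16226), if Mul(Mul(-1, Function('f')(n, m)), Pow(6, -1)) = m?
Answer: Rational(2936912, 181) ≈ 16226.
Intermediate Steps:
k = Rational(-1, 181) (k = Pow(-181, -1) = Rational(-1, 181) ≈ -0.0055249)
Function('f')(n, m) = Mul(-6, m)
Add(Function('f')(145, k), 16226) = Add(Mul(-6, Rational(-1, 181)), 16226) = Add(Rational(6, 181), 16226) = Rational(2936912, 181)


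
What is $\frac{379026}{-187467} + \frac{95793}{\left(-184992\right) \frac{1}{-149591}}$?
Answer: $\frac{298476555566981}{3853321696} \approx 77460.0$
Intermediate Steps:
$\frac{379026}{-187467} + \frac{95793}{\left(-184992\right) \frac{1}{-149591}} = 379026 \left(- \frac{1}{187467}\right) + \frac{95793}{\left(-184992\right) \left(- \frac{1}{149591}\right)} = - \frac{126342}{62489} + \frac{95793}{\frac{184992}{149591}} = - \frac{126342}{62489} + 95793 \cdot \frac{149591}{184992} = - \frac{126342}{62489} + \frac{4776590221}{61664} = \frac{298476555566981}{3853321696}$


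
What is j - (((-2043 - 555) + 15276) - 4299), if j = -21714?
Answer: -30093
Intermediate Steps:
j - (((-2043 - 555) + 15276) - 4299) = -21714 - (((-2043 - 555) + 15276) - 4299) = -21714 - ((-2598 + 15276) - 4299) = -21714 - (12678 - 4299) = -21714 - 1*8379 = -21714 - 8379 = -30093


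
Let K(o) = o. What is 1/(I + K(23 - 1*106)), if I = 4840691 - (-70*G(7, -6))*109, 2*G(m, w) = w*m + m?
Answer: 1/4707083 ≈ 2.1245e-7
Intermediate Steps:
G(m, w) = m/2 + m*w/2 (G(m, w) = (w*m + m)/2 = (m*w + m)/2 = (m + m*w)/2 = m/2 + m*w/2)
I = 4707166 (I = 4840691 - (-35*7*(1 - 6))*109 = 4840691 - (-35*7*(-5))*109 = 4840691 - (-70*(-35/2))*109 = 4840691 - 1225*109 = 4840691 - 1*133525 = 4840691 - 133525 = 4707166)
1/(I + K(23 - 1*106)) = 1/(4707166 + (23 - 1*106)) = 1/(4707166 + (23 - 106)) = 1/(4707166 - 83) = 1/4707083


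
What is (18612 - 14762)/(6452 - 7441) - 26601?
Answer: -26312239/989 ≈ -26605.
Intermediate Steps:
(18612 - 14762)/(6452 - 7441) - 26601 = 3850/(-989) - 26601 = 3850*(-1/989) - 26601 = -3850/989 - 26601 = -26312239/989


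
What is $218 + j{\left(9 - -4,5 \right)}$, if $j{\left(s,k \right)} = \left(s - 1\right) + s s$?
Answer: $399$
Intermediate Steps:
$j{\left(s,k \right)} = -1 + s + s^{2}$ ($j{\left(s,k \right)} = \left(-1 + s\right) + s^{2} = -1 + s + s^{2}$)
$218 + j{\left(9 - -4,5 \right)} = 218 + \left(-1 + \left(9 - -4\right) + \left(9 - -4\right)^{2}\right) = 218 + \left(-1 + \left(9 + 4\right) + \left(9 + 4\right)^{2}\right) = 218 + \left(-1 + 13 + 13^{2}\right) = 218 + \left(-1 + 13 + 169\right) = 218 + 181 = 399$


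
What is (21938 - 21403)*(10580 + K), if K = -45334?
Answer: -18593390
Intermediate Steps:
(21938 - 21403)*(10580 + K) = (21938 - 21403)*(10580 - 45334) = 535*(-34754) = -18593390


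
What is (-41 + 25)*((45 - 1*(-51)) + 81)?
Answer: -2832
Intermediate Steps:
(-41 + 25)*((45 - 1*(-51)) + 81) = -16*((45 + 51) + 81) = -16*(96 + 81) = -16*177 = -2832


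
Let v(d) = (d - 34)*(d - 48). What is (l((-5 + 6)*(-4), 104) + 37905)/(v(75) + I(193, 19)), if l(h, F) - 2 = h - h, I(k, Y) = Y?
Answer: 37907/1126 ≈ 33.665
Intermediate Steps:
l(h, F) = 2 (l(h, F) = 2 + (h - h) = 2 + 0 = 2)
v(d) = (-48 + d)*(-34 + d) (v(d) = (-34 + d)*(-48 + d) = (-48 + d)*(-34 + d))
(l((-5 + 6)*(-4), 104) + 37905)/(v(75) + I(193, 19)) = (2 + 37905)/((1632 + 75² - 82*75) + 19) = 37907/((1632 + 5625 - 6150) + 19) = 37907/(1107 + 19) = 37907/1126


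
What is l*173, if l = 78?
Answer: 13494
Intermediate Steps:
l*173 = 78*173 = 13494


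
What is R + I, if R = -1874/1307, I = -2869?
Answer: -3751657/1307 ≈ -2870.4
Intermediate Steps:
R = -1874/1307 (R = -1874*1/1307 = -1874/1307 ≈ -1.4338)
R + I = -1874/1307 - 2869 = -3751657/1307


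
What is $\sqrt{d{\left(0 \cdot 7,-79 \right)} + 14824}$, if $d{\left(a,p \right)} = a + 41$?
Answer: $\sqrt{14865} \approx 121.92$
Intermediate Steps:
$d{\left(a,p \right)} = 41 + a$
$\sqrt{d{\left(0 \cdot 7,-79 \right)} + 14824} = \sqrt{\left(41 + 0 \cdot 7\right) + 14824} = \sqrt{\left(41 + 0\right) + 14824} = \sqrt{41 + 14824} = \sqrt{14865}$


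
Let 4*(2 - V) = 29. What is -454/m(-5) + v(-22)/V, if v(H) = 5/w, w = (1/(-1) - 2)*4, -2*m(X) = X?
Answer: -57179/315 ≈ -181.52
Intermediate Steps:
V = -21/4 (V = 2 - ¼*29 = 2 - 29/4 = -21/4 ≈ -5.2500)
m(X) = -X/2
w = -12 (w = (-1 - 2)*4 = -3*4 = -12)
v(H) = -5/12 (v(H) = 5/(-12) = 5*(-1/12) = -5/12)
-454/m(-5) + v(-22)/V = -454/((-½*(-5))) - 5/(12*(-21/4)) = -454/5/2 - 5/12*(-4/21) = -454*⅖ + 5/63 = -908/5 + 5/63 = -57179/315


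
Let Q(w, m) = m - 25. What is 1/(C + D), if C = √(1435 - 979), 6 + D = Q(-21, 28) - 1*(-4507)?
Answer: 563/2535695 - √114/10142780 ≈ 0.00022098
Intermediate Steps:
Q(w, m) = -25 + m
D = 4504 (D = -6 + ((-25 + 28) - 1*(-4507)) = -6 + (3 + 4507) = -6 + 4510 = 4504)
C = 2*√114 (C = √456 = 2*√114 ≈ 21.354)
1/(C + D) = 1/(2*√114 + 4504) = 1/(4504 + 2*√114)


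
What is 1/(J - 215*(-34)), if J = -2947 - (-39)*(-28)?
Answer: 1/3271 ≈ 0.00030572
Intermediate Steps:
J = -4039 (J = -2947 - 1*1092 = -2947 - 1092 = -4039)
1/(J - 215*(-34)) = 1/(-4039 - 215*(-34)) = 1/(-4039 + 7310) = 1/3271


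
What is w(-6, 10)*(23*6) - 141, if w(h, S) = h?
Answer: -969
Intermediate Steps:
w(-6, 10)*(23*6) - 141 = -138*6 - 141 = -6*138 - 141 = -828 - 141 = -969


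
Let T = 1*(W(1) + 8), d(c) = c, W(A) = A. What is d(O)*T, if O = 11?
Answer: 99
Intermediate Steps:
T = 9 (T = 1*(1 + 8) = 1*9 = 9)
d(O)*T = 11*9 = 99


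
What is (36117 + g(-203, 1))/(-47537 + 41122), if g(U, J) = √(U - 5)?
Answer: -36117/6415 - 4*I*√13/6415 ≈ -5.6301 - 0.0022482*I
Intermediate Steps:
g(U, J) = √(-5 + U)
(36117 + g(-203, 1))/(-47537 + 41122) = (36117 + √(-5 - 203))/(-47537 + 41122) = (36117 + √(-208))/(-6415) = (36117 + 4*I*√13)*(-1/6415) = -36117/6415 - 4*I*√13/6415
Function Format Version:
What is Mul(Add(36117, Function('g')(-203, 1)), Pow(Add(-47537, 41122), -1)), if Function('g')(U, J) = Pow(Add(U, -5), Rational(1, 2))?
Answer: Add(Rational(-36117, 6415), Mul(Rational(-4, 6415), I, Pow(13, Rational(1, 2)))) ≈ Add(-5.6301, Mul(-0.0022482, I))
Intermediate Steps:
Function('g')(U, J) = Pow(Add(-5, U), Rational(1, 2))
Mul(Add(36117, Function('g')(-203, 1)), Pow(Add(-47537, 41122), -1)) = Mul(Add(36117, Pow(Add(-5, -203), Rational(1, 2))), Pow(Add(-47537, 41122), -1)) = Mul(Add(36117, Pow(-208, Rational(1, 2))), Pow(-6415, -1)) = Mul(Add(36117, Mul(4, I, Pow(13, Rational(1, 2)))), Rational(-1, 6415)) = Add(Rational(-36117, 6415), Mul(Rational(-4, 6415), I, Pow(13, Rational(1, 2))))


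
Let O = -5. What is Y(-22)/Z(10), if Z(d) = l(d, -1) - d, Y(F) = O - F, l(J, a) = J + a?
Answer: -17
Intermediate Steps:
Y(F) = -5 - F
Z(d) = -1 (Z(d) = (d - 1) - d = (-1 + d) - d = -1)
Y(-22)/Z(10) = (-5 - 1*(-22))/(-1) = (-5 + 22)*(-1) = 17*(-1) = -17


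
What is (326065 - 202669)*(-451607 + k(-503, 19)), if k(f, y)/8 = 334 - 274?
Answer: -55667267292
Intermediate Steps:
k(f, y) = 480 (k(f, y) = 8*(334 - 274) = 8*60 = 480)
(326065 - 202669)*(-451607 + k(-503, 19)) = (326065 - 202669)*(-451607 + 480) = 123396*(-451127) = -55667267292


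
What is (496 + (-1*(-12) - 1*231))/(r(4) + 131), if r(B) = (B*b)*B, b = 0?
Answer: 277/131 ≈ 2.1145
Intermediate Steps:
r(B) = 0 (r(B) = (B*0)*B = 0*B = 0)
(496 + (-1*(-12) - 1*231))/(r(4) + 131) = (496 + (-1*(-12) - 1*231))/(0 + 131) = (496 + (12 - 231))/131 = (496 - 219)*(1/131) = 277*(1/131) = 277/131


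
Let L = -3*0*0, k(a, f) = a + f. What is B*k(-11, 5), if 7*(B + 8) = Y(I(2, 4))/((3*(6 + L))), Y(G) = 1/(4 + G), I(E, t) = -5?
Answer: 1009/21 ≈ 48.048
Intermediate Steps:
L = 0 (L = 0*0 = 0)
B = -1009/126 (B = -8 + (1/((4 - 5)*((3*(6 + 0)))))/7 = -8 + (1/((-1)*((3*6))))/7 = -8 + (-1/18)/7 = -8 + (-1*1/18)/7 = -8 + (⅐)*(-1/18) = -8 - 1/126 = -1009/126 ≈ -8.0079)
B*k(-11, 5) = -1009*(-11 + 5)/126 = -1009/126*(-6) = 1009/21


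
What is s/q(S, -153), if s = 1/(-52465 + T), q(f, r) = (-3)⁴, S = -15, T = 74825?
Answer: 1/1811160 ≈ 5.5213e-7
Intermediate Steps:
q(f, r) = 81
s = 1/22360 (s = 1/(-52465 + 74825) = 1/22360 ≈ 4.4723e-5)
s/q(S, -153) = (1/22360)/81 = (1/22360)*(1/81) = 1/1811160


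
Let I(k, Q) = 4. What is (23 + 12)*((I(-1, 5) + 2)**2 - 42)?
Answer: -210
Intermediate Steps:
(23 + 12)*((I(-1, 5) + 2)**2 - 42) = (23 + 12)*((4 + 2)**2 - 42) = 35*(6**2 - 42) = 35*(36 - 42) = 35*(-6) = -210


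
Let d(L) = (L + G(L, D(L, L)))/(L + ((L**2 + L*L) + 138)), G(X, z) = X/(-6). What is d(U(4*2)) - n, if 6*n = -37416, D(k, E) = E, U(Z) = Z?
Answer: 2563006/411 ≈ 6236.0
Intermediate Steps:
G(X, z) = -X/6 (G(X, z) = X*(-1/6) = -X/6)
n = -6236 (n = (1/6)*(-37416) = -6236)
d(L) = 5*L/(6*(138 + L + 2*L**2)) (d(L) = (L - L/6)/(L + ((L**2 + L*L) + 138)) = (5*L/6)/(L + ((L**2 + L**2) + 138)) = (5*L/6)/(L + (2*L**2 + 138)) = (5*L/6)/(L + (138 + 2*L**2)) = (5*L/6)/(138 + L + 2*L**2) = 5*L/(6*(138 + L + 2*L**2)))
d(U(4*2)) - n = 5*(4*2)/(6*(138 + 4*2 + 2*(4*2)**2)) - 1*(-6236) = (5/6)*8/(138 + 8 + 2*8**2) + 6236 = (5/6)*8/(138 + 8 + 2*64) + 6236 = (5/6)*8/(138 + 8 + 128) + 6236 = (5/6)*8/274 + 6236 = (5/6)*8*(1/274) + 6236 = 10/411 + 6236 = 2563006/411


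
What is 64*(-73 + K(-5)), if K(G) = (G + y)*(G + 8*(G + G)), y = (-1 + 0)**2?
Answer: 17088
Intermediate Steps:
y = 1 (y = (-1)**2 = 1)
K(G) = 17*G*(1 + G) (K(G) = (G + 1)*(G + 8*(G + G)) = (1 + G)*(G + 8*(2*G)) = (1 + G)*(G + 16*G) = (1 + G)*(17*G) = 17*G*(1 + G))
64*(-73 + K(-5)) = 64*(-73 + 17*(-5)*(1 - 5)) = 64*(-73 + 17*(-5)*(-4)) = 64*(-73 + 340) = 64*267 = 17088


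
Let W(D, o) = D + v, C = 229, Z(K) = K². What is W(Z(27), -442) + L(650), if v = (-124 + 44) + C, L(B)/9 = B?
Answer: 6728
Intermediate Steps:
L(B) = 9*B
v = 149 (v = (-124 + 44) + 229 = -80 + 229 = 149)
W(D, o) = 149 + D (W(D, o) = D + 149 = 149 + D)
W(Z(27), -442) + L(650) = (149 + 27²) + 9*650 = (149 + 729) + 5850 = 878 + 5850 = 6728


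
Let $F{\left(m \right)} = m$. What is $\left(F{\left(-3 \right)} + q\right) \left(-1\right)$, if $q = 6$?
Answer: $-3$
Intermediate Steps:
$\left(F{\left(-3 \right)} + q\right) \left(-1\right) = \left(-3 + 6\right) \left(-1\right) = 3 \left(-1\right) = -3$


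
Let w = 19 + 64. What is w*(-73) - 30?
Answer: -6089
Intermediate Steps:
w = 83
w*(-73) - 30 = 83*(-73) - 30 = -6059 - 30 = -6089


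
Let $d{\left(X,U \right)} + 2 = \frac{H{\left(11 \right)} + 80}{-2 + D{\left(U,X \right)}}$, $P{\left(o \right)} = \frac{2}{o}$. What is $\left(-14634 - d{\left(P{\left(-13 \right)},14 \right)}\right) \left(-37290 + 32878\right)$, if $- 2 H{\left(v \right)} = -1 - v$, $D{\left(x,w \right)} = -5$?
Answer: $\frac{451515256}{7} \approx 6.4502 \cdot 10^{7}$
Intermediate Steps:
$H{\left(v \right)} = \frac{1}{2} + \frac{v}{2}$ ($H{\left(v \right)} = - \frac{-1 - v}{2} = \frac{1}{2} + \frac{v}{2}$)
$d{\left(X,U \right)} = - \frac{100}{7}$ ($d{\left(X,U \right)} = -2 + \frac{\left(\frac{1}{2} + \frac{1}{2} \cdot 11\right) + 80}{-2 - 5} = -2 + \frac{\left(\frac{1}{2} + \frac{11}{2}\right) + 80}{-7} = -2 + \left(6 + 80\right) \left(- \frac{1}{7}\right) = -2 + 86 \left(- \frac{1}{7}\right) = -2 - \frac{86}{7} = - \frac{100}{7}$)
$\left(-14634 - d{\left(P{\left(-13 \right)},14 \right)}\right) \left(-37290 + 32878\right) = \left(-14634 - - \frac{100}{7}\right) \left(-37290 + 32878\right) = \left(-14634 + \frac{100}{7}\right) \left(-4412\right) = \left(- \frac{102338}{7}\right) \left(-4412\right) = \frac{451515256}{7}$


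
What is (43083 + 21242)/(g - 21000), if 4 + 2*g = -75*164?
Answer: -64325/27152 ≈ -2.3691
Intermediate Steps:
g = -6152 (g = -2 + (-75*164)/2 = -2 + (½)*(-12300) = -2 - 6150 = -6152)
(43083 + 21242)/(g - 21000) = (43083 + 21242)/(-6152 - 21000) = 64325/(-27152) = 64325*(-1/27152) = -64325/27152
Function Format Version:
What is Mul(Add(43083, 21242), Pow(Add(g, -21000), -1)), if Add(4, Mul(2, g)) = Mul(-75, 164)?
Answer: Rational(-64325, 27152) ≈ -2.3691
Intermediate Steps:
g = -6152 (g = Add(-2, Mul(Rational(1, 2), Mul(-75, 164))) = Add(-2, Mul(Rational(1, 2), -12300)) = Add(-2, -6150) = -6152)
Mul(Add(43083, 21242), Pow(Add(g, -21000), -1)) = Mul(Add(43083, 21242), Pow(Add(-6152, -21000), -1)) = Mul(64325, Pow(-27152, -1)) = Mul(64325, Rational(-1, 27152)) = Rational(-64325, 27152)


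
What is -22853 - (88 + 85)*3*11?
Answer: -28562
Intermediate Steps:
-22853 - (88 + 85)*3*11 = -22853 - 173*33 = -22853 - 1*5709 = -22853 - 5709 = -28562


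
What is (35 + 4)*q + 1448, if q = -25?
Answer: 473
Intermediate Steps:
(35 + 4)*q + 1448 = (35 + 4)*(-25) + 1448 = 39*(-25) + 1448 = -975 + 1448 = 473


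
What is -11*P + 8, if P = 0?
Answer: 8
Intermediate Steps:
-11*P + 8 = -11*0 + 8 = 0 + 8 = 8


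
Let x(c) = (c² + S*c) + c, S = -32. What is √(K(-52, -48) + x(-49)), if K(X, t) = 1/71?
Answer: √19760791/71 ≈ 62.610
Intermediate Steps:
K(X, t) = 1/71
x(c) = c² - 31*c (x(c) = (c² - 32*c) + c = c² - 31*c)
√(K(-52, -48) + x(-49)) = √(1/71 - 49*(-31 - 49)) = √(1/71 - 49*(-80)) = √(1/71 + 3920) = √(278321/71) = √19760791/71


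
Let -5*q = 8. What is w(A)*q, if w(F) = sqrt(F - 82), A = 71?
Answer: -8*I*sqrt(11)/5 ≈ -5.3066*I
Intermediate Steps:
q = -8/5 (q = -1/5*8 = -8/5 ≈ -1.6000)
w(F) = sqrt(-82 + F)
w(A)*q = sqrt(-82 + 71)*(-8/5) = sqrt(-11)*(-8/5) = (I*sqrt(11))*(-8/5) = -8*I*sqrt(11)/5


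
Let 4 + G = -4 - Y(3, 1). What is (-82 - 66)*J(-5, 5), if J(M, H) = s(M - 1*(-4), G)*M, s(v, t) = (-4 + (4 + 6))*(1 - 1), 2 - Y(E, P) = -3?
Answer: 0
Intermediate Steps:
Y(E, P) = 5 (Y(E, P) = 2 - 1*(-3) = 2 + 3 = 5)
G = -13 (G = -4 + (-4 - 1*5) = -4 + (-4 - 5) = -4 - 9 = -13)
s(v, t) = 0 (s(v, t) = (-4 + 10)*0 = 6*0 = 0)
J(M, H) = 0 (J(M, H) = 0*M = 0)
(-82 - 66)*J(-5, 5) = (-82 - 66)*0 = -148*0 = 0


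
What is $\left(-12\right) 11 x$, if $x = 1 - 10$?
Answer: $1188$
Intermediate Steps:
$x = -9$
$\left(-12\right) 11 x = \left(-12\right) 11 \left(-9\right) = \left(-132\right) \left(-9\right) = 1188$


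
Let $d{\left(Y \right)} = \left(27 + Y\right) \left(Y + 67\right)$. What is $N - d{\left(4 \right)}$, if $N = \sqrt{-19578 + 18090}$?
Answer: $-2201 + 4 i \sqrt{93} \approx -2201.0 + 38.575 i$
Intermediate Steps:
$d{\left(Y \right)} = \left(27 + Y\right) \left(67 + Y\right)$
$N = 4 i \sqrt{93}$ ($N = \sqrt{-1488} = 4 i \sqrt{93} \approx 38.575 i$)
$N - d{\left(4 \right)} = 4 i \sqrt{93} - \left(1809 + 4^{2} + 94 \cdot 4\right) = 4 i \sqrt{93} - \left(1809 + 16 + 376\right) = 4 i \sqrt{93} - 2201 = -2201 + 4 i \sqrt{93}$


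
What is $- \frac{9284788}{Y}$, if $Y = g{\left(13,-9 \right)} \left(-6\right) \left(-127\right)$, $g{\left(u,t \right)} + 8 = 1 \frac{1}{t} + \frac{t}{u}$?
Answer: $\frac{90526683}{65405} \approx 1384.1$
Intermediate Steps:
$g{\left(u,t \right)} = -8 + \frac{1}{t} + \frac{t}{u}$ ($g{\left(u,t \right)} = -8 + \left(1 \frac{1}{t} + \frac{t}{u}\right) = -8 + \left(\frac{1}{t} + \frac{t}{u}\right) = -8 + \frac{1}{t} + \frac{t}{u}$)
$Y = - \frac{261620}{39}$ ($Y = \left(-8 + \frac{1}{-9} - \frac{9}{13}\right) \left(-6\right) \left(-127\right) = \left(-8 - \frac{1}{9} - \frac{9}{13}\right) \left(-6\right) \left(-127\right) = \left(- \frac{1030}{117}\right) \left(-6\right) \left(-127\right) = \frac{2060}{39} \left(-127\right) = - \frac{261620}{39} \approx -6708.2$)
$- \frac{9284788}{Y} = - \frac{9284788}{- \frac{261620}{39}} = \left(-9284788\right) \left(- \frac{39}{261620}\right) = \frac{90526683}{65405}$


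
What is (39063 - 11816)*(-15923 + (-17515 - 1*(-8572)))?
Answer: -677523902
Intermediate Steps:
(39063 - 11816)*(-15923 + (-17515 - 1*(-8572))) = 27247*(-15923 + (-17515 + 8572)) = 27247*(-15923 - 8943) = 27247*(-24866) = -677523902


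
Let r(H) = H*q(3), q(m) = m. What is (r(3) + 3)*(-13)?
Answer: -156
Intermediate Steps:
r(H) = 3*H (r(H) = H*3 = 3*H)
(r(3) + 3)*(-13) = (3*3 + 3)*(-13) = (9 + 3)*(-13) = 12*(-13) = -156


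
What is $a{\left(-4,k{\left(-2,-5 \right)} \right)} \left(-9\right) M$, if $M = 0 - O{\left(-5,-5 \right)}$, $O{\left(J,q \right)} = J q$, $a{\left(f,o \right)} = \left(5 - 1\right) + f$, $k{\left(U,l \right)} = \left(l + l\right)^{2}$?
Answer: $0$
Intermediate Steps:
$k{\left(U,l \right)} = 4 l^{2}$ ($k{\left(U,l \right)} = \left(2 l\right)^{2} = 4 l^{2}$)
$a{\left(f,o \right)} = 4 + f$
$M = -25$ ($M = 0 - \left(-5\right) \left(-5\right) = 0 - 25 = -25$)
$a{\left(-4,k{\left(-2,-5 \right)} \right)} \left(-9\right) M = \left(4 - 4\right) \left(-9\right) \left(-25\right) = 0 \left(-9\right) \left(-25\right) = 0 \left(-25\right) = 0$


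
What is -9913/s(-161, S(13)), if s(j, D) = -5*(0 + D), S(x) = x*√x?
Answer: 9913*√13/845 ≈ 42.298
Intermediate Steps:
S(x) = x^(3/2)
s(j, D) = -5*D
-9913/s(-161, S(13)) = -9913*(-√13/845) = -(-9913)*√13/845 = 9913*√13/845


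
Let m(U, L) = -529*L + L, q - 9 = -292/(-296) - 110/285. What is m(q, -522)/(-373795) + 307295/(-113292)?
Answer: -146090422397/42347983140 ≈ -3.4498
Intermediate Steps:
q = 40495/4218 (q = 9 + (-292/(-296) - 110/285) = 9 + (-292*(-1/296) - 110*1/285) = 9 + (73/74 - 22/57) = 9 + 2533/4218 = 40495/4218 ≈ 9.6005)
m(U, L) = -528*L
m(q, -522)/(-373795) + 307295/(-113292) = -528*(-522)/(-373795) + 307295/(-113292) = 275616*(-1/373795) + 307295*(-1/113292) = -275616/373795 - 307295/113292 = -146090422397/42347983140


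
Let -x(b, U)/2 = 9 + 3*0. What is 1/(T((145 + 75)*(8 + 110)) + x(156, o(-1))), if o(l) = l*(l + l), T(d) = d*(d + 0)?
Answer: 1/673921582 ≈ 1.4839e-9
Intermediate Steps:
T(d) = d² (T(d) = d*d = d²)
o(l) = 2*l² (o(l) = l*(2*l) = 2*l²)
x(b, U) = -18 (x(b, U) = -2*(9 + 3*0) = -2*(9 + 0) = -2*9 = -18)
1/(T((145 + 75)*(8 + 110)) + x(156, o(-1))) = 1/(((145 + 75)*(8 + 110))² - 18) = 1/((220*118)² - 18) = 1/(25960² - 18) = 1/(673921600 - 18) = 1/673921582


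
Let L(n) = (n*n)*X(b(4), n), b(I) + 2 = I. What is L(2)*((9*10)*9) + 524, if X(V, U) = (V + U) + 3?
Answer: 23204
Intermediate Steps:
b(I) = -2 + I
X(V, U) = 3 + U + V (X(V, U) = (U + V) + 3 = 3 + U + V)
L(n) = n**2*(5 + n) (L(n) = (n*n)*(3 + n + (-2 + 4)) = n**2*(3 + n + 2) = n**2*(5 + n))
L(2)*((9*10)*9) + 524 = (2**2*(5 + 2))*((9*10)*9) + 524 = (4*7)*(90*9) + 524 = 28*810 + 524 = 22680 + 524 = 23204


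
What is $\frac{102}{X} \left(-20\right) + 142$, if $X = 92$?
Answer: $\frac{2756}{23} \approx 119.83$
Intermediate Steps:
$\frac{102}{X} \left(-20\right) + 142 = \frac{102}{92} \left(-20\right) + 142 = 102 \cdot \frac{1}{92} \left(-20\right) + 142 = \frac{51}{46} \left(-20\right) + 142 = - \frac{510}{23} + 142 = \frac{2756}{23}$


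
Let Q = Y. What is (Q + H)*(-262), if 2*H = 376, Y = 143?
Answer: -86722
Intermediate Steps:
H = 188 (H = (½)*376 = 188)
Q = 143
(Q + H)*(-262) = (143 + 188)*(-262) = 331*(-262) = -86722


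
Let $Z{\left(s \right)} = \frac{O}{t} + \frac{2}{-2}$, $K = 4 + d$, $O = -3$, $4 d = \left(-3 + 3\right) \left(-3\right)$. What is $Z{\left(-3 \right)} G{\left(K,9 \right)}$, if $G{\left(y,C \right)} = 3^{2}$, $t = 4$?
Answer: $- \frac{63}{4} \approx -15.75$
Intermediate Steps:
$d = 0$ ($d = \frac{\left(-3 + 3\right) \left(-3\right)}{4} = \frac{0 \left(-3\right)}{4} = \frac{1}{4} \cdot 0 = 0$)
$K = 4$ ($K = 4 + 0 = 4$)
$G{\left(y,C \right)} = 9$
$Z{\left(s \right)} = - \frac{7}{4}$ ($Z{\left(s \right)} = - \frac{3}{4} + \frac{2}{-2} = \left(-3\right) \frac{1}{4} + 2 \left(- \frac{1}{2}\right) = - \frac{3}{4} - 1 = - \frac{7}{4}$)
$Z{\left(-3 \right)} G{\left(K,9 \right)} = \left(- \frac{7}{4}\right) 9 = - \frac{63}{4}$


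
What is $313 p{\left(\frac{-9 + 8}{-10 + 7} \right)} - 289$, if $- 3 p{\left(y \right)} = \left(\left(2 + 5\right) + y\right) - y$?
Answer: $- \frac{3058}{3} \approx -1019.3$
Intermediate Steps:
$p{\left(y \right)} = - \frac{7}{3}$ ($p{\left(y \right)} = - \frac{\left(\left(2 + 5\right) + y\right) - y}{3} = - \frac{\left(7 + y\right) - y}{3} = \left(- \frac{1}{3}\right) 7 = - \frac{7}{3}$)
$313 p{\left(\frac{-9 + 8}{-10 + 7} \right)} - 289 = 313 \left(- \frac{7}{3}\right) - 289 = - \frac{2191}{3} - 289 = - \frac{3058}{3}$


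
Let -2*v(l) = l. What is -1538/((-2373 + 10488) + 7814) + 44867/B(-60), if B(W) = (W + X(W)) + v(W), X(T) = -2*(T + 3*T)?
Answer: 713994343/7168050 ≈ 99.608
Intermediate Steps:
v(l) = -l/2
X(T) = -8*T
B(W) = -15*W/2 (B(W) = (W - 8*W) - W/2 = -7*W - W/2 = -15*W/2)
-1538/((-2373 + 10488) + 7814) + 44867/B(-60) = -1538/((-2373 + 10488) + 7814) + 44867/((-15/2*(-60))) = -1538/(8115 + 7814) + 44867/450 = -1538/15929 + 44867*(1/450) = -1538*1/15929 + 44867/450 = -1538/15929 + 44867/450 = 713994343/7168050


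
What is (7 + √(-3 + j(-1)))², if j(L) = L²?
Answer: (7 + I*√2)² ≈ 47.0 + 19.799*I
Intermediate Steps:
(7 + √(-3 + j(-1)))² = (7 + √(-3 + (-1)²))² = (7 + √(-3 + 1))² = (7 + √(-2))² = (7 + I*√2)²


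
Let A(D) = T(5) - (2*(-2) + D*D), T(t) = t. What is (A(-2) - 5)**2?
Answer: 0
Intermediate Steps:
A(D) = 9 - D**2 (A(D) = 5 - (2*(-2) + D*D) = 5 - (-4 + D**2) = 5 + (4 - D**2) = 9 - D**2)
(A(-2) - 5)**2 = ((9 - 1*(-2)**2) - 5)**2 = ((9 - 1*4) - 5)**2 = ((9 - 4) - 5)**2 = (5 - 5)**2 = 0**2 = 0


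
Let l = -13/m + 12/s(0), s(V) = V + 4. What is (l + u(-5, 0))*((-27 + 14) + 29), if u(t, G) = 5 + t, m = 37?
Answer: 1568/37 ≈ 42.378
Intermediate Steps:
s(V) = 4 + V
l = 98/37 (l = -13/37 + 12/(4 + 0) = -13*1/37 + 12/4 = -13/37 + 12*(¼) = -13/37 + 3 = 98/37 ≈ 2.6486)
(l + u(-5, 0))*((-27 + 14) + 29) = (98/37 + (5 - 5))*((-27 + 14) + 29) = (98/37 + 0)*(-13 + 29) = (98/37)*16 = 1568/37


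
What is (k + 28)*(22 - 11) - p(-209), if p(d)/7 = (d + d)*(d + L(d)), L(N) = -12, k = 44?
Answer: -645854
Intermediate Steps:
p(d) = 14*d*(-12 + d) (p(d) = 7*((d + d)*(d - 12)) = 7*((2*d)*(-12 + d)) = 7*(2*d*(-12 + d)) = 14*d*(-12 + d))
(k + 28)*(22 - 11) - p(-209) = (44 + 28)*(22 - 11) - 14*(-209)*(-12 - 209) = 72*11 - 14*(-209)*(-221) = 792 - 1*646646 = 792 - 646646 = -645854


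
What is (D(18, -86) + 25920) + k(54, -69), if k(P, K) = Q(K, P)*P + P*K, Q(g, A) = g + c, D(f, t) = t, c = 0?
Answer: 18382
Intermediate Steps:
Q(g, A) = g (Q(g, A) = g + 0 = g)
k(P, K) = 2*K*P (k(P, K) = K*P + P*K = K*P + K*P = 2*K*P)
(D(18, -86) + 25920) + k(54, -69) = (-86 + 25920) + 2*(-69)*54 = 25834 - 7452 = 18382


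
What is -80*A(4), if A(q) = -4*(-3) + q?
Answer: -1280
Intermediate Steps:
A(q) = 12 + q
-80*A(4) = -80*(12 + 4) = -80*16 = -1280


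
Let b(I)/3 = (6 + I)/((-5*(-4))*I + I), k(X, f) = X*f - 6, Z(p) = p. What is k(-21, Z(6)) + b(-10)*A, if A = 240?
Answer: -828/7 ≈ -118.29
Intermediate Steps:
k(X, f) = -6 + X*f
b(I) = (6 + I)/(7*I) (b(I) = 3*((6 + I)/((-5*(-4))*I + I)) = 3*((6 + I)/(20*I + I)) = 3*((6 + I)/((21*I))) = 3*((6 + I)*(1/(21*I))) = 3*((6 + I)/(21*I)) = (6 + I)/(7*I))
k(-21, Z(6)) + b(-10)*A = (-6 - 21*6) + ((1/7)*(6 - 10)/(-10))*240 = (-6 - 126) + ((1/7)*(-1/10)*(-4))*240 = -132 + (2/35)*240 = -132 + 96/7 = -828/7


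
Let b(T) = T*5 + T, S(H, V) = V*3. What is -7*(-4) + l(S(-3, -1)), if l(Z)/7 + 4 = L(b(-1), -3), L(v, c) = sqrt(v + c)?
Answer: 21*I ≈ 21.0*I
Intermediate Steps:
S(H, V) = 3*V
b(T) = 6*T (b(T) = 5*T + T = 6*T)
L(v, c) = sqrt(c + v)
l(Z) = -28 + 21*I (l(Z) = -28 + 7*sqrt(-3 + 6*(-1)) = -28 + 7*sqrt(-3 - 6) = -28 + 7*sqrt(-9) = -28 + 7*(3*I) = -28 + 21*I)
-7*(-4) + l(S(-3, -1)) = -7*(-4) + (-28 + 21*I) = 28 + (-28 + 21*I) = 21*I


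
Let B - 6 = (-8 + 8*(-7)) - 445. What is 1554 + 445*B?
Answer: -222281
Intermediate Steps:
B = -503 (B = 6 + ((-8 + 8*(-7)) - 445) = 6 + ((-8 - 56) - 445) = 6 + (-64 - 445) = 6 - 509 = -503)
1554 + 445*B = 1554 + 445*(-503) = 1554 - 223835 = -222281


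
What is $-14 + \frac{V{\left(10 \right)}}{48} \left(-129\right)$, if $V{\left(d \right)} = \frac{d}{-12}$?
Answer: $- \frac{1129}{96} \approx -11.76$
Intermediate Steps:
$V{\left(d \right)} = - \frac{d}{12}$ ($V{\left(d \right)} = d \left(- \frac{1}{12}\right) = - \frac{d}{12}$)
$-14 + \frac{V{\left(10 \right)}}{48} \left(-129\right) = -14 + \frac{\left(- \frac{1}{12}\right) 10}{48} \left(-129\right) = -14 + \left(- \frac{5}{6}\right) \frac{1}{48} \left(-129\right) = -14 - - \frac{215}{96} = -14 + \frac{215}{96} = - \frac{1129}{96}$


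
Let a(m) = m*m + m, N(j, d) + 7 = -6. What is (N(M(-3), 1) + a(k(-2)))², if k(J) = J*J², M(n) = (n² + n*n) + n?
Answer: 1849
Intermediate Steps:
M(n) = n + 2*n² (M(n) = (n² + n²) + n = 2*n² + n = n + 2*n²)
N(j, d) = -13 (N(j, d) = -7 - 6 = -13)
k(J) = J³
a(m) = m + m² (a(m) = m² + m = m + m²)
(N(M(-3), 1) + a(k(-2)))² = (-13 + (-2)³*(1 + (-2)³))² = (-13 - 8*(1 - 8))² = (-13 - 8*(-7))² = (-13 + 56)² = 43² = 1849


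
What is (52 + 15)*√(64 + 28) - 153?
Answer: -153 + 134*√23 ≈ 489.64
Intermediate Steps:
(52 + 15)*√(64 + 28) - 153 = 67*√92 - 153 = 67*(2*√23) - 153 = 134*√23 - 153 = -153 + 134*√23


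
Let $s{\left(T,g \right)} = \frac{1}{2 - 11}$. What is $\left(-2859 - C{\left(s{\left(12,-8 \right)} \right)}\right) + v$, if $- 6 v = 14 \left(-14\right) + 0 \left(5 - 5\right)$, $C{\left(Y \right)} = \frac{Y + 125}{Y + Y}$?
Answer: $- \frac{6793}{3} \approx -2264.3$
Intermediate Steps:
$s{\left(T,g \right)} = - \frac{1}{9}$ ($s{\left(T,g \right)} = \frac{1}{-9} = - \frac{1}{9}$)
$C{\left(Y \right)} = \frac{125 + Y}{2 Y}$
$v = \frac{98}{3}$ ($v = - \frac{14 \left(-14\right) + 0 \left(5 - 5\right)}{6} = - \frac{-196 + 0 \cdot 0}{6} = - \frac{-196 + 0}{6} = \left(- \frac{1}{6}\right) \left(-196\right) = \frac{98}{3} \approx 32.667$)
$\left(-2859 - C{\left(s{\left(12,-8 \right)} \right)}\right) + v = \left(-2859 - \frac{125 - \frac{1}{9}}{2 \left(- \frac{1}{9}\right)}\right) + \frac{98}{3} = \left(-2859 - \frac{1}{2} \left(-9\right) \frac{1124}{9}\right) + \frac{98}{3} = \left(-2859 - -562\right) + \frac{98}{3} = \left(-2859 + 562\right) + \frac{98}{3} = -2297 + \frac{98}{3} = - \frac{6793}{3}$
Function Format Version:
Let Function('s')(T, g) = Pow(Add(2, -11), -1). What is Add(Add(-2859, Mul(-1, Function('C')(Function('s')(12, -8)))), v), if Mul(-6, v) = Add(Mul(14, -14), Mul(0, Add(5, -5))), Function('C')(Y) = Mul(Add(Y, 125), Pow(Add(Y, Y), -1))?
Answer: Rational(-6793, 3) ≈ -2264.3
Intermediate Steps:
Function('s')(T, g) = Rational(-1, 9) (Function('s')(T, g) = Pow(-9, -1) = Rational(-1, 9))
Function('C')(Y) = Mul(Rational(1, 2), Pow(Y, -1), Add(125, Y)) (Function('C')(Y) = Mul(Add(125, Y), Pow(Mul(2, Y), -1)) = Mul(Add(125, Y), Mul(Rational(1, 2), Pow(Y, -1))) = Mul(Rational(1, 2), Pow(Y, -1), Add(125, Y)))
v = Rational(98, 3) (v = Mul(Rational(-1, 6), Add(Mul(14, -14), Mul(0, Add(5, -5)))) = Mul(Rational(-1, 6), Add(-196, Mul(0, 0))) = Mul(Rational(-1, 6), Add(-196, 0)) = Mul(Rational(-1, 6), -196) = Rational(98, 3) ≈ 32.667)
Add(Add(-2859, Mul(-1, Function('C')(Function('s')(12, -8)))), v) = Add(Add(-2859, Mul(-1, Mul(Rational(1, 2), Pow(Rational(-1, 9), -1), Add(125, Rational(-1, 9))))), Rational(98, 3)) = Add(Add(-2859, Mul(-1, Mul(Rational(1, 2), -9, Rational(1124, 9)))), Rational(98, 3)) = Add(Add(-2859, Mul(-1, -562)), Rational(98, 3)) = Add(Add(-2859, 562), Rational(98, 3)) = Add(-2297, Rational(98, 3)) = Rational(-6793, 3)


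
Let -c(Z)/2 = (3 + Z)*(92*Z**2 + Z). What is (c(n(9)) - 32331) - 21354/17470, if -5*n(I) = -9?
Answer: -7689217482/218375 ≈ -35211.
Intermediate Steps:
n(I) = 9/5 (n(I) = -1/5*(-9) = 9/5)
c(Z) = -2*(3 + Z)*(Z + 92*Z**2) (c(Z) = -2*(3 + Z)*(92*Z**2 + Z) = -2*(3 + Z)*(Z + 92*Z**2))
(c(n(9)) - 32331) - 21354/17470 = (-2*9/5*(3 + 92*(9/5)**2 + 277*(9/5)) - 32331) - 21354/17470 = (-2*9/5*(3 + 92*(81/25) + 2493/5) - 32331) - 21354*1/17470 = (-2*9/5*(3 + 7452/25 + 2493/5) - 32331) - 10677/8735 = (-2*9/5*19992/25 - 32331) - 10677/8735 = (-359856/125 - 32331) - 10677/8735 = -4401231/125 - 10677/8735 = -7689217482/218375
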